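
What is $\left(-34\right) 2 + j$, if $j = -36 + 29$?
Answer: $-75$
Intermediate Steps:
$j = -7$
$\left(-34\right) 2 + j = \left(-34\right) 2 - 7 = -68 - 7 = -75$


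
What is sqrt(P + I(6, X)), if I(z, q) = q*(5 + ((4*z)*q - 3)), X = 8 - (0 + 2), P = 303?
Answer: 3*sqrt(131) ≈ 34.337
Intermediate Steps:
X = 6 (X = 8 - 1*2 = 8 - 2 = 6)
I(z, q) = q*(2 + 4*q*z) (I(z, q) = q*(5 + (4*q*z - 3)) = q*(5 + (-3 + 4*q*z)) = q*(2 + 4*q*z))
sqrt(P + I(6, X)) = sqrt(303 + 2*6*(1 + 2*6*6)) = sqrt(303 + 2*6*(1 + 72)) = sqrt(303 + 2*6*73) = sqrt(303 + 876) = sqrt(1179) = 3*sqrt(131)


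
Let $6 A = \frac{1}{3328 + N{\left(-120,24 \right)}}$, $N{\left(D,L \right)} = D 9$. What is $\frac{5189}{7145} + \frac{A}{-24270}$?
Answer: $\frac{339727730699}{467788523040} \approx 0.72624$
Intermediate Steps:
$N{\left(D,L \right)} = 9 D$
$A = \frac{1}{13488}$ ($A = \frac{1}{6 \left(3328 + 9 \left(-120\right)\right)} = \frac{1}{6 \left(3328 - 1080\right)} = \frac{1}{6 \cdot 2248} = \frac{1}{6} \cdot \frac{1}{2248} = \frac{1}{13488} \approx 7.414 \cdot 10^{-5}$)
$\frac{5189}{7145} + \frac{A}{-24270} = \frac{5189}{7145} + \frac{1}{13488 \left(-24270\right)} = 5189 \cdot \frac{1}{7145} + \frac{1}{13488} \left(- \frac{1}{24270}\right) = \frac{5189}{7145} - \frac{1}{327353760} = \frac{339727730699}{467788523040}$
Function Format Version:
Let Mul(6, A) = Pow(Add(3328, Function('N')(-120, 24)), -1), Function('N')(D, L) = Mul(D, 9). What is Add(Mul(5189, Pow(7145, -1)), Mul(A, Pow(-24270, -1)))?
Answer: Rational(339727730699, 467788523040) ≈ 0.72624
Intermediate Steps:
Function('N')(D, L) = Mul(9, D)
A = Rational(1, 13488) (A = Mul(Rational(1, 6), Pow(Add(3328, Mul(9, -120)), -1)) = Mul(Rational(1, 6), Pow(Add(3328, -1080), -1)) = Mul(Rational(1, 6), Pow(2248, -1)) = Mul(Rational(1, 6), Rational(1, 2248)) = Rational(1, 13488) ≈ 7.4140e-5)
Add(Mul(5189, Pow(7145, -1)), Mul(A, Pow(-24270, -1))) = Add(Mul(5189, Pow(7145, -1)), Mul(Rational(1, 13488), Pow(-24270, -1))) = Add(Mul(5189, Rational(1, 7145)), Mul(Rational(1, 13488), Rational(-1, 24270))) = Add(Rational(5189, 7145), Rational(-1, 327353760)) = Rational(339727730699, 467788523040)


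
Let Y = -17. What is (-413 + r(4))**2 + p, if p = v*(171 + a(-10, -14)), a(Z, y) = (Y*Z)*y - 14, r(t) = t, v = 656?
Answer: -1291007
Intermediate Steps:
a(Z, y) = -14 - 17*Z*y (a(Z, y) = (-17*Z)*y - 14 = -17*Z*y - 14 = -14 - 17*Z*y)
p = -1458288 (p = 656*(171 + (-14 - 17*(-10)*(-14))) = 656*(171 + (-14 - 2380)) = 656*(171 - 2394) = 656*(-2223) = -1458288)
(-413 + r(4))**2 + p = (-413 + 4)**2 - 1458288 = (-409)**2 - 1458288 = 167281 - 1458288 = -1291007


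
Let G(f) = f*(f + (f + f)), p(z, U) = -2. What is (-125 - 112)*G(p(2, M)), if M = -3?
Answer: -2844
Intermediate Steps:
G(f) = 3*f² (G(f) = f*(f + 2*f) = f*(3*f) = 3*f²)
(-125 - 112)*G(p(2, M)) = (-125 - 112)*(3*(-2)²) = -711*4 = -237*12 = -2844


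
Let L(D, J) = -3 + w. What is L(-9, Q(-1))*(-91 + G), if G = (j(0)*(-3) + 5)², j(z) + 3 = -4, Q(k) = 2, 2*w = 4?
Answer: -585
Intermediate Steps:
w = 2 (w = (½)*4 = 2)
j(z) = -7 (j(z) = -3 - 4 = -7)
L(D, J) = -1 (L(D, J) = -3 + 2 = -1)
G = 676 (G = (-7*(-3) + 5)² = (21 + 5)² = 26² = 676)
L(-9, Q(-1))*(-91 + G) = -(-91 + 676) = -1*585 = -585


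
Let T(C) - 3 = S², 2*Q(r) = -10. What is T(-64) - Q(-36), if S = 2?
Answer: 12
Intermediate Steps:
Q(r) = -5 (Q(r) = (½)*(-10) = -5)
T(C) = 7 (T(C) = 3 + 2² = 3 + 4 = 7)
T(-64) - Q(-36) = 7 - 1*(-5) = 7 + 5 = 12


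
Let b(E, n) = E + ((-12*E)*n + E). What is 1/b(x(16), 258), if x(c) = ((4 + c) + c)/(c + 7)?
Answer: -23/111384 ≈ -0.00020649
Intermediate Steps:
x(c) = (4 + 2*c)/(7 + c)
b(E, n) = 2*E - 12*E*n (b(E, n) = E + (-12*E*n + E) = E + (E - 12*E*n) = 2*E - 12*E*n)
1/b(x(16), 258) = 1/(2*(2*(2 + 16)/(7 + 16))*(1 - 6*258)) = 1/(2*(2*18/23)*(1 - 1548)) = 1/(2*(2*(1/23)*18)*(-1547)) = 1/(2*(36/23)*(-1547)) = 1/(-111384/23) = -23/111384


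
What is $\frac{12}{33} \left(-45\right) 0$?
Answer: $0$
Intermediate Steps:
$\frac{12}{33} \left(-45\right) 0 = 12 \cdot \frac{1}{33} \left(-45\right) 0 = \frac{4}{11} \left(-45\right) 0 = \left(- \frac{180}{11}\right) 0 = 0$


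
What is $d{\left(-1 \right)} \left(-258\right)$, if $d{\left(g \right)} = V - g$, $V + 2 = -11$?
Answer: $3096$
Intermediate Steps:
$V = -13$ ($V = -2 - 11 = -13$)
$d{\left(g \right)} = -13 - g$
$d{\left(-1 \right)} \left(-258\right) = \left(-13 - -1\right) \left(-258\right) = \left(-13 + 1\right) \left(-258\right) = \left(-12\right) \left(-258\right) = 3096$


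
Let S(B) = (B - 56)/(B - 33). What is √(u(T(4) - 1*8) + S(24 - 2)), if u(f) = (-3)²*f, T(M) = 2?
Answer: 4*I*√385/11 ≈ 7.1351*I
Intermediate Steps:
S(B) = (-56 + B)/(-33 + B)
u(f) = 9*f
√(u(T(4) - 1*8) + S(24 - 2)) = √(9*(2 - 1*8) + (-56 + (24 - 2))/(-33 + (24 - 2))) = √(9*(2 - 8) + (-56 + 22)/(-33 + 22)) = √(9*(-6) - 34/(-11)) = √(-54 - 1/11*(-34)) = √(-54 + 34/11) = √(-560/11) = 4*I*√385/11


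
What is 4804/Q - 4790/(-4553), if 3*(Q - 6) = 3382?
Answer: 20475959/3870050 ≈ 5.2909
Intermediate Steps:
Q = 3400/3 (Q = 6 + (⅓)*3382 = 6 + 3382/3 = 3400/3 ≈ 1133.3)
4804/Q - 4790/(-4553) = 4804/(3400/3) - 4790/(-4553) = 4804*(3/3400) - 4790*(-1/4553) = 3603/850 + 4790/4553 = 20475959/3870050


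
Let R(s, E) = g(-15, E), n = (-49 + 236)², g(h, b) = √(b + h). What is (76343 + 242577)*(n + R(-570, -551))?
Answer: 11152313480 + 318920*I*√566 ≈ 1.1152e+10 + 7.5873e+6*I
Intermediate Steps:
n = 34969 (n = 187² = 34969)
R(s, E) = √(-15 + E) (R(s, E) = √(E - 15) = √(-15 + E))
(76343 + 242577)*(n + R(-570, -551)) = (76343 + 242577)*(34969 + √(-15 - 551)) = 318920*(34969 + √(-566)) = 318920*(34969 + I*√566) = 11152313480 + 318920*I*√566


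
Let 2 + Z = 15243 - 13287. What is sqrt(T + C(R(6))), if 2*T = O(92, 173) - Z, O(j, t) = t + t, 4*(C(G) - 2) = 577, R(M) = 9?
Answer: I*sqrt(2631)/2 ≈ 25.647*I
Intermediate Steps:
Z = 1954 (Z = -2 + (15243 - 13287) = -2 + 1956 = 1954)
C(G) = 585/4 (C(G) = 2 + (1/4)*577 = 2 + 577/4 = 585/4)
O(j, t) = 2*t
T = -804 (T = (2*173 - 1*1954)/2 = (346 - 1954)/2 = (1/2)*(-1608) = -804)
sqrt(T + C(R(6))) = sqrt(-804 + 585/4) = sqrt(-2631/4) = I*sqrt(2631)/2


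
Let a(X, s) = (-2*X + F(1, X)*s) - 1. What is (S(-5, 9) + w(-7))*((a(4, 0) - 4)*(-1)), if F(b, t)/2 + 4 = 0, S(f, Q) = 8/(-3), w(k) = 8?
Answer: 208/3 ≈ 69.333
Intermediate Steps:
S(f, Q) = -8/3 (S(f, Q) = 8*(-⅓) = -8/3)
F(b, t) = -8 (F(b, t) = -8 + 2*0 = -8 + 0 = -8)
a(X, s) = -1 - 8*s - 2*X (a(X, s) = (-2*X - 8*s) - 1 = (-8*s - 2*X) - 1 = -1 - 8*s - 2*X)
(S(-5, 9) + w(-7))*((a(4, 0) - 4)*(-1)) = (-8/3 + 8)*(((-1 - 8*0 - 2*4) - 4)*(-1)) = 16*(((-1 + 0 - 8) - 4)*(-1))/3 = 16*((-9 - 4)*(-1))/3 = 16*(-13*(-1))/3 = (16/3)*13 = 208/3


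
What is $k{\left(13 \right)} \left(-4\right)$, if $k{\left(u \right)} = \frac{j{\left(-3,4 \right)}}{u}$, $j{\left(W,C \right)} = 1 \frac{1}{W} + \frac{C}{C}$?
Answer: $- \frac{8}{39} \approx -0.20513$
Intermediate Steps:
$j{\left(W,C \right)} = 1 + \frac{1}{W}$ ($j{\left(W,C \right)} = \frac{1}{W} + 1 = 1 + \frac{1}{W}$)
$k{\left(u \right)} = \frac{2}{3 u}$ ($k{\left(u \right)} = \frac{\frac{1}{-3} \left(1 - 3\right)}{u} = \frac{\left(- \frac{1}{3}\right) \left(-2\right)}{u} = \frac{2}{3 u}$)
$k{\left(13 \right)} \left(-4\right) = \frac{2}{3 \cdot 13} \left(-4\right) = \frac{2}{3} \cdot \frac{1}{13} \left(-4\right) = \frac{2}{39} \left(-4\right) = - \frac{8}{39}$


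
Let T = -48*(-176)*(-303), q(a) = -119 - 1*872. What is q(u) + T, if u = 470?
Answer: -2560735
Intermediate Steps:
q(a) = -991 (q(a) = -119 - 872 = -991)
T = -2559744 (T = 8448*(-303) = -2559744)
q(u) + T = -991 - 2559744 = -2560735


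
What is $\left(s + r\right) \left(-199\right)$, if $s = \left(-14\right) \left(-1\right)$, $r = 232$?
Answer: $-48954$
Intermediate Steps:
$s = 14$
$\left(s + r\right) \left(-199\right) = \left(14 + 232\right) \left(-199\right) = 246 \left(-199\right) = -48954$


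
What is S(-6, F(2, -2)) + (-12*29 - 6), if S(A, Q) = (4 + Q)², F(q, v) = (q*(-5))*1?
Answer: -318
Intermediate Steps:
F(q, v) = -5*q (F(q, v) = -5*q*1 = -5*q)
S(-6, F(2, -2)) + (-12*29 - 6) = (4 - 5*2)² + (-12*29 - 6) = (4 - 10)² + (-348 - 6) = (-6)² - 354 = 36 - 354 = -318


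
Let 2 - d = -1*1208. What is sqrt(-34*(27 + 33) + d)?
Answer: I*sqrt(830) ≈ 28.81*I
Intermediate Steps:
d = 1210 (d = 2 - (-1)*1208 = 2 - 1*(-1208) = 2 + 1208 = 1210)
sqrt(-34*(27 + 33) + d) = sqrt(-34*(27 + 33) + 1210) = sqrt(-34*60 + 1210) = sqrt(-2040 + 1210) = sqrt(-830) = I*sqrt(830)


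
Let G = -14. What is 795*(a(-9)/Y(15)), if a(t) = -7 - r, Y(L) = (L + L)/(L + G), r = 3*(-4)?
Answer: 265/2 ≈ 132.50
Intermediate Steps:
r = -12
Y(L) = 2*L/(-14 + L) (Y(L) = (L + L)/(L - 14) = (2*L)/(-14 + L) = 2*L/(-14 + L))
a(t) = 5 (a(t) = -7 - 1*(-12) = -7 + 12 = 5)
795*(a(-9)/Y(15)) = 795*(5/((2*15/(-14 + 15)))) = 795*(5/((2*15/1))) = 795*(5/((2*15*1))) = 795*(5/30) = 795*(5*(1/30)) = 795*(1/6) = 265/2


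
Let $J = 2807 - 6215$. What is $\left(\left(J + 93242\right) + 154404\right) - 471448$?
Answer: $-227210$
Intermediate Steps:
$J = -3408$ ($J = 2807 - 6215 = -3408$)
$\left(\left(J + 93242\right) + 154404\right) - 471448 = \left(\left(-3408 + 93242\right) + 154404\right) - 471448 = \left(89834 + 154404\right) - 471448 = 244238 - 471448 = -227210$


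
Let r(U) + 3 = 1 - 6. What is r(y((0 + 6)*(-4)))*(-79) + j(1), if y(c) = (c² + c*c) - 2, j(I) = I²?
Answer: 633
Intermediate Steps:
y(c) = -2 + 2*c² (y(c) = (c² + c²) - 2 = 2*c² - 2 = -2 + 2*c²)
r(U) = -8 (r(U) = -3 + (1 - 6) = -3 - 5 = -8)
r(y((0 + 6)*(-4)))*(-79) + j(1) = -8*(-79) + 1² = 632 + 1 = 633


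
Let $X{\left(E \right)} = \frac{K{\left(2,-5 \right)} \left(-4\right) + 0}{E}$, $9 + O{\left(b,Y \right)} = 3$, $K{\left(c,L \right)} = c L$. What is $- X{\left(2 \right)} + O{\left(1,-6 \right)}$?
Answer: $-26$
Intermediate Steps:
$K{\left(c,L \right)} = L c$
$O{\left(b,Y \right)} = -6$ ($O{\left(b,Y \right)} = -9 + 3 = -6$)
$X{\left(E \right)} = \frac{40}{E}$ ($X{\left(E \right)} = \frac{\left(-5\right) 2 \left(-4\right) + 0}{E} = \frac{\left(-10\right) \left(-4\right) + 0}{E} = \frac{40 + 0}{E} = \frac{40}{E}$)
$- X{\left(2 \right)} + O{\left(1,-6 \right)} = - \frac{40}{2} - 6 = \left(-1\right) 20 - 6 = -20 - 6 = -26$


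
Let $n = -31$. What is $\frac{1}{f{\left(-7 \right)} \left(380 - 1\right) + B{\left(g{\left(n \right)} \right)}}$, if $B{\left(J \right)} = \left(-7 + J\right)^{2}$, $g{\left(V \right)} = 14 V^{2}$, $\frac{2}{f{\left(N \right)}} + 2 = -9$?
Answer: $\frac{11}{1989039141} \approx 5.5303 \cdot 10^{-9}$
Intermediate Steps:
$f{\left(N \right)} = - \frac{2}{11}$ ($f{\left(N \right)} = \frac{2}{-2 - 9} = \frac{2}{-11} = 2 \left(- \frac{1}{11}\right) = - \frac{2}{11}$)
$\frac{1}{f{\left(-7 \right)} \left(380 - 1\right) + B{\left(g{\left(n \right)} \right)}} = \frac{1}{- \frac{2 \left(380 - 1\right)}{11} + \left(-7 + 14 \left(-31\right)^{2}\right)^{2}} = \frac{1}{\left(- \frac{2}{11}\right) 379 + \left(-7 + 14 \cdot 961\right)^{2}} = \frac{1}{- \frac{758}{11} + \left(-7 + 13454\right)^{2}} = \frac{1}{- \frac{758}{11} + 13447^{2}} = \frac{1}{- \frac{758}{11} + 180821809} = \frac{1}{\frac{1989039141}{11}} = \frac{11}{1989039141}$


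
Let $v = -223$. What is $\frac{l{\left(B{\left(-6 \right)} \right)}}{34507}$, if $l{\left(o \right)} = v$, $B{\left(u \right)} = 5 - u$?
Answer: $- \frac{223}{34507} \approx -0.0064625$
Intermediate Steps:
$l{\left(o \right)} = -223$
$\frac{l{\left(B{\left(-6 \right)} \right)}}{34507} = - \frac{223}{34507}$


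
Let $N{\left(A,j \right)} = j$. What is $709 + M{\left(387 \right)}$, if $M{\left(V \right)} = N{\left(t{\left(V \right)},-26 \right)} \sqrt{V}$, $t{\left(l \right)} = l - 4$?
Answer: $709 - 78 \sqrt{43} \approx 197.52$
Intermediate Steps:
$t{\left(l \right)} = -4 + l$
$M{\left(V \right)} = - 26 \sqrt{V}$
$709 + M{\left(387 \right)} = 709 - 26 \sqrt{387} = 709 - 26 \cdot 3 \sqrt{43} = 709 - 78 \sqrt{43}$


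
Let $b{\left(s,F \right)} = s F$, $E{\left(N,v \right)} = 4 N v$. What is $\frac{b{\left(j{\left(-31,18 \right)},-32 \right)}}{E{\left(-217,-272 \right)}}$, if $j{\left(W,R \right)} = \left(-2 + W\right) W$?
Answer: $- \frac{33}{238} \approx -0.13866$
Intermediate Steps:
$j{\left(W,R \right)} = W \left(-2 + W\right)$
$E{\left(N,v \right)} = 4 N v$
$b{\left(s,F \right)} = F s$
$\frac{b{\left(j{\left(-31,18 \right)},-32 \right)}}{E{\left(-217,-272 \right)}} = \frac{\left(-32\right) \left(- 31 \left(-2 - 31\right)\right)}{4 \left(-217\right) \left(-272\right)} = \frac{\left(-32\right) \left(\left(-31\right) \left(-33\right)\right)}{236096} = \left(-32\right) 1023 \cdot \frac{1}{236096} = \left(-32736\right) \frac{1}{236096} = - \frac{33}{238}$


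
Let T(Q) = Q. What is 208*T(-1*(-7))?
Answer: 1456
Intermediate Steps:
208*T(-1*(-7)) = 208*(-1*(-7)) = 208*7 = 1456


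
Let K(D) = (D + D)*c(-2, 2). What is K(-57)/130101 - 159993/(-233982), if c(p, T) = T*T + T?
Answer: 765007615/1127455266 ≈ 0.67853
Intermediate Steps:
c(p, T) = T + T² (c(p, T) = T² + T = T + T²)
K(D) = 12*D (K(D) = (D + D)*(2*(1 + 2)) = (2*D)*(2*3) = (2*D)*6 = 12*D)
K(-57)/130101 - 159993/(-233982) = (12*(-57))/130101 - 159993/(-233982) = -684*1/130101 - 159993*(-1/233982) = -228/43367 + 17777/25998 = 765007615/1127455266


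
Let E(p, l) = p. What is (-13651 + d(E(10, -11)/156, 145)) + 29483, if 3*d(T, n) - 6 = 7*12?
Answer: 15862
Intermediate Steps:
d(T, n) = 30 (d(T, n) = 2 + (7*12)/3 = 2 + (1/3)*84 = 2 + 28 = 30)
(-13651 + d(E(10, -11)/156, 145)) + 29483 = (-13651 + 30) + 29483 = -13621 + 29483 = 15862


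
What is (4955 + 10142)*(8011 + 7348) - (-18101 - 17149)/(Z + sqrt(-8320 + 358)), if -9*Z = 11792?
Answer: 16196012330756539/69848093 - 1427625*I*sqrt(7962)/69848093 ≈ 2.3187e+8 - 1.8238*I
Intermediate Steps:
Z = -11792/9 (Z = -1/9*11792 = -11792/9 ≈ -1310.2)
(4955 + 10142)*(8011 + 7348) - (-18101 - 17149)/(Z + sqrt(-8320 + 358)) = (4955 + 10142)*(8011 + 7348) - (-18101 - 17149)/(-11792/9 + sqrt(-8320 + 358)) = 15097*15359 - (-35250)/(-11792/9 + sqrt(-7962)) = 231874823 - (-35250)/(-11792/9 + I*sqrt(7962)) = 231874823 + 35250/(-11792/9 + I*sqrt(7962))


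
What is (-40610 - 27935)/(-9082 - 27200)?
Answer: 68545/36282 ≈ 1.8892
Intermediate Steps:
(-40610 - 27935)/(-9082 - 27200) = -68545/(-36282) = -68545*(-1/36282) = 68545/36282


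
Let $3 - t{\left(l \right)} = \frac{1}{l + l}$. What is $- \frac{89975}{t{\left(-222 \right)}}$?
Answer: $- \frac{39948900}{1333} \approx -29969.0$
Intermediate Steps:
$t{\left(l \right)} = 3 - \frac{1}{2 l}$ ($t{\left(l \right)} = 3 - \frac{1}{l + l} = 3 - \frac{1}{2 l}$)
$- \frac{89975}{t{\left(-222 \right)}} = - \frac{89975}{3 - \frac{1}{2 \left(-222\right)}} = - \frac{89975}{3 - - \frac{1}{444}} = - \frac{89975}{3 + \frac{1}{444}} = - \frac{89975}{\frac{1333}{444}} = \left(-89975\right) \frac{444}{1333} = - \frac{39948900}{1333}$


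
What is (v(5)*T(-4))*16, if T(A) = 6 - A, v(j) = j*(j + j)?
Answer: 8000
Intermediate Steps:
v(j) = 2*j² (v(j) = j*(2*j) = 2*j²)
(v(5)*T(-4))*16 = ((2*5²)*(6 - 1*(-4)))*16 = ((2*25)*(6 + 4))*16 = (50*10)*16 = 500*16 = 8000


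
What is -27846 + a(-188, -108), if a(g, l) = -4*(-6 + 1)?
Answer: -27826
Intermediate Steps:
a(g, l) = 20 (a(g, l) = -4*(-5) = 20)
-27846 + a(-188, -108) = -27846 + 20 = -27826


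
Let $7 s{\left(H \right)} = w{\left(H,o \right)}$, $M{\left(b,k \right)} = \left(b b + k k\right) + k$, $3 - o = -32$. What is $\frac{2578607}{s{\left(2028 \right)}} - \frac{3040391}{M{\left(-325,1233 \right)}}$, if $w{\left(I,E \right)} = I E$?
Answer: $\frac{4164943079489}{16499270580} \approx 252.43$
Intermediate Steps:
$o = 35$ ($o = 3 - -32 = 3 + 32 = 35$)
$M{\left(b,k \right)} = k + b^{2} + k^{2}$ ($M{\left(b,k \right)} = \left(b^{2} + k^{2}\right) + k = k + b^{2} + k^{2}$)
$w{\left(I,E \right)} = E I$
$s{\left(H \right)} = 5 H$ ($s{\left(H \right)} = \frac{35 H}{7} = 5 H$)
$\frac{2578607}{s{\left(2028 \right)}} - \frac{3040391}{M{\left(-325,1233 \right)}} = \frac{2578607}{5 \cdot 2028} - \frac{3040391}{1233 + \left(-325\right)^{2} + 1233^{2}} = \frac{2578607}{10140} - \frac{3040391}{1233 + 105625 + 1520289} = 2578607 \cdot \frac{1}{10140} - \frac{3040391}{1627147} = \frac{2578607}{10140} - \frac{3040391}{1627147} = \frac{4164943079489}{16499270580}$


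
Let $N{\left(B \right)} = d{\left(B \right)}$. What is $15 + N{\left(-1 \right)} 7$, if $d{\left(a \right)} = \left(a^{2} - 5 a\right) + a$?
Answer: $50$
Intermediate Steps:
$d{\left(a \right)} = a^{2} - 4 a$
$N{\left(B \right)} = B \left(-4 + B\right)$
$15 + N{\left(-1 \right)} 7 = 15 + - (-4 - 1) 7 = 15 + \left(-1\right) \left(-5\right) 7 = 15 + 5 \cdot 7 = 15 + 35 = 50$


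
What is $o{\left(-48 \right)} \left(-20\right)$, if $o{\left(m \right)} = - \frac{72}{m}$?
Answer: $-30$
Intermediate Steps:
$o{\left(-48 \right)} \left(-20\right) = - \frac{72}{-48} \left(-20\right) = \left(-72\right) \left(- \frac{1}{48}\right) \left(-20\right) = \frac{3}{2} \left(-20\right) = -30$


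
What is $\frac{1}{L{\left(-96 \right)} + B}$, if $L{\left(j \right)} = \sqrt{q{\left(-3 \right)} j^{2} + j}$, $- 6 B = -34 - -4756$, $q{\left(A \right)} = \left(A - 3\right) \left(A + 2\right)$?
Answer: $- \frac{787}{564169} - \frac{20 \sqrt{138}}{564169} \approx -0.0018114$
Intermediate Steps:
$q{\left(A \right)} = \left(-3 + A\right) \left(2 + A\right)$
$B = -787$ ($B = - \frac{-34 - -4756}{6} = - \frac{-34 + 4756}{6} = \left(- \frac{1}{6}\right) 4722 = -787$)
$L{\left(j \right)} = \sqrt{j + 6 j^{2}}$ ($L{\left(j \right)} = \sqrt{\left(-6 + \left(-3\right)^{2} - -3\right) j^{2} + j} = \sqrt{\left(-6 + 9 + 3\right) j^{2} + j} = \sqrt{6 j^{2} + j} = \sqrt{j + 6 j^{2}}$)
$\frac{1}{L{\left(-96 \right)} + B} = \frac{1}{\sqrt{- 96 \left(1 + 6 \left(-96\right)\right)} - 787} = \frac{1}{\sqrt{- 96 \left(1 - 576\right)} - 787} = \frac{1}{\sqrt{\left(-96\right) \left(-575\right)} - 787} = \frac{1}{\sqrt{55200} - 787} = \frac{1}{20 \sqrt{138} - 787} = \frac{1}{-787 + 20 \sqrt{138}}$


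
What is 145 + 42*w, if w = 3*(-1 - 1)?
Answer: -107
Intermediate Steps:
w = -6 (w = 3*(-2) = -6)
145 + 42*w = 145 + 42*(-6) = 145 - 252 = -107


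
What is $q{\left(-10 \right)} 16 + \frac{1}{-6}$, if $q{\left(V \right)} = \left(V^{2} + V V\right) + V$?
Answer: $\frac{18239}{6} \approx 3039.8$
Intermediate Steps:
$q{\left(V \right)} = V + 2 V^{2}$ ($q{\left(V \right)} = \left(V^{2} + V^{2}\right) + V = 2 V^{2} + V = V + 2 V^{2}$)
$q{\left(-10 \right)} 16 + \frac{1}{-6} = - 10 \left(1 + 2 \left(-10\right)\right) 16 + \frac{1}{-6} = - 10 \left(1 - 20\right) 16 - \frac{1}{6} = \left(-10\right) \left(-19\right) 16 - \frac{1}{6} = 190 \cdot 16 - \frac{1}{6} = 3040 - \frac{1}{6} = \frac{18239}{6}$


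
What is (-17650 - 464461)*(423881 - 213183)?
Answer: -101579823478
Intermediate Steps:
(-17650 - 464461)*(423881 - 213183) = -482111*210698 = -101579823478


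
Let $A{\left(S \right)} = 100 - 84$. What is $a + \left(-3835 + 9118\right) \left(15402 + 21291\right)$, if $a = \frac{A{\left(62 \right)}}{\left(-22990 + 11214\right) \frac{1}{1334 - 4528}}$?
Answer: $\frac{71336477389}{368} \approx 1.9385 \cdot 10^{8}$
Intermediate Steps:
$A{\left(S \right)} = 16$
$a = \frac{1597}{368}$ ($a = \frac{16}{\left(-22990 + 11214\right) \frac{1}{1334 - 4528}} = \frac{16}{\left(-11776\right) \frac{1}{-3194}} = \frac{16}{\left(-11776\right) \left(- \frac{1}{3194}\right)} = \frac{16}{\frac{5888}{1597}} = 16 \cdot \frac{1597}{5888} = \frac{1597}{368} \approx 4.3397$)
$a + \left(-3835 + 9118\right) \left(15402 + 21291\right) = \frac{1597}{368} + \left(-3835 + 9118\right) \left(15402 + 21291\right) = \frac{1597}{368} + 5283 \cdot 36693 = \frac{1597}{368} + 193849119 = \frac{71336477389}{368}$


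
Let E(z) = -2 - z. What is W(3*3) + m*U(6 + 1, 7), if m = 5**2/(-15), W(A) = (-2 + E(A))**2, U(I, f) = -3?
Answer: 174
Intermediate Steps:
W(A) = (-4 - A)**2 (W(A) = (-2 + (-2 - A))**2 = (-4 - A)**2)
m = -5/3 (m = 25*(-1/15) = -5/3 ≈ -1.6667)
W(3*3) + m*U(6 + 1, 7) = (4 + 3*3)**2 - 5/3*(-3) = (4 + 9)**2 + 5 = 13**2 + 5 = 169 + 5 = 174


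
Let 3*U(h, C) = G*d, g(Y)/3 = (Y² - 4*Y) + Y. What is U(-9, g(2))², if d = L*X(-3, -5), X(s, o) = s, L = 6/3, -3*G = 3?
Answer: 4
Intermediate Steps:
G = -1 (G = -⅓*3 = -1)
L = 2 (L = (⅓)*6 = 2)
d = -6 (d = 2*(-3) = -6)
g(Y) = -9*Y + 3*Y² (g(Y) = 3*((Y² - 4*Y) + Y) = 3*(Y² - 3*Y) = -9*Y + 3*Y²)
U(h, C) = 2 (U(h, C) = (-1*(-6))/3 = (⅓)*6 = 2)
U(-9, g(2))² = 2² = 4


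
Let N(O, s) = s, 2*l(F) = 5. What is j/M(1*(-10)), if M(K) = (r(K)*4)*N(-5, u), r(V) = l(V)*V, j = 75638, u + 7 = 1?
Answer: 37819/300 ≈ 126.06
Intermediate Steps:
l(F) = 5/2 (l(F) = (½)*5 = 5/2)
u = -6 (u = -7 + 1 = -6)
r(V) = 5*V/2
M(K) = -60*K (M(K) = ((5*K/2)*4)*(-6) = (10*K)*(-6) = -60*K)
j/M(1*(-10)) = 75638/((-60*(-10))) = 75638/600 = 75638*(1/600) = 37819/300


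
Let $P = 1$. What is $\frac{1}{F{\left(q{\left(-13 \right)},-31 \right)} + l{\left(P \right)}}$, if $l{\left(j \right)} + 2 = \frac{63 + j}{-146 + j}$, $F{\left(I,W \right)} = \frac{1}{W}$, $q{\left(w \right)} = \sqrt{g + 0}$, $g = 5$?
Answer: $- \frac{4495}{11119} \approx -0.40426$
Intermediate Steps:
$q{\left(w \right)} = \sqrt{5}$ ($q{\left(w \right)} = \sqrt{5 + 0} = \sqrt{5}$)
$l{\left(j \right)} = -2 + \frac{63 + j}{-146 + j}$
$\frac{1}{F{\left(q{\left(-13 \right)},-31 \right)} + l{\left(P \right)}} = \frac{1}{\frac{1}{-31} + \frac{355 - 1}{-146 + 1}} = \frac{1}{- \frac{1}{31} + \frac{355 - 1}{-145}} = \frac{1}{- \frac{1}{31} - \frac{354}{145}} = \frac{1}{- \frac{11119}{4495}} = - \frac{4495}{11119}$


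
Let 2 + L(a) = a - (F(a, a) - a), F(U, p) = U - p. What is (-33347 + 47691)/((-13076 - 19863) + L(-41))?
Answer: -14344/33023 ≈ -0.43436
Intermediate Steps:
L(a) = -2 + 2*a (L(a) = -2 + (a - ((a - a) - a)) = -2 + (a - (0 - a)) = -2 + (a - (-1)*a) = -2 + (a + a) = -2 + 2*a)
(-33347 + 47691)/((-13076 - 19863) + L(-41)) = (-33347 + 47691)/((-13076 - 19863) + (-2 + 2*(-41))) = 14344/(-32939 + (-2 - 82)) = 14344/(-32939 - 84) = 14344/(-33023) = 14344*(-1/33023) = -14344/33023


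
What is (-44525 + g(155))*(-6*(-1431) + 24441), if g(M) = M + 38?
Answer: -1464152964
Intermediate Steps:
g(M) = 38 + M
(-44525 + g(155))*(-6*(-1431) + 24441) = (-44525 + (38 + 155))*(-6*(-1431) + 24441) = (-44525 + 193)*(8586 + 24441) = -44332*33027 = -1464152964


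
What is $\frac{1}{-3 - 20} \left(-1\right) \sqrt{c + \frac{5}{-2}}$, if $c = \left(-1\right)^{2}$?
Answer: $\frac{i \sqrt{6}}{46} \approx 0.05325 i$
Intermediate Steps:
$c = 1$
$\frac{1}{-3 - 20} \left(-1\right) \sqrt{c + \frac{5}{-2}} = \frac{1}{-3 - 20} \left(-1\right) \sqrt{1 + \frac{5}{-2}} = \frac{1}{-23} \left(-1\right) \sqrt{1 + 5 \left(- \frac{1}{2}\right)} = \left(- \frac{1}{23}\right) \left(-1\right) \sqrt{1 - \frac{5}{2}} = \frac{\sqrt{- \frac{3}{2}}}{23} = \frac{\frac{1}{2} i \sqrt{6}}{23} = \frac{i \sqrt{6}}{46}$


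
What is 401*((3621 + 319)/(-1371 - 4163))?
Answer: -789970/2767 ≈ -285.50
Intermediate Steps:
401*((3621 + 319)/(-1371 - 4163)) = 401*(3940/(-5534)) = 401*(3940*(-1/5534)) = 401*(-1970/2767) = -789970/2767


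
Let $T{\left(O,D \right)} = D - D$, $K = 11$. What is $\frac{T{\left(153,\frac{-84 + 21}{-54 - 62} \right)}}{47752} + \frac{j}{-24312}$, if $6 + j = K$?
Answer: $- \frac{5}{24312} \approx -0.00020566$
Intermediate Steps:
$j = 5$ ($j = -6 + 11 = 5$)
$T{\left(O,D \right)} = 0$
$\frac{T{\left(153,\frac{-84 + 21}{-54 - 62} \right)}}{47752} + \frac{j}{-24312} = \frac{0}{47752} + \frac{5}{-24312} = 0 \cdot \frac{1}{47752} + 5 \left(- \frac{1}{24312}\right) = 0 - \frac{5}{24312} = - \frac{5}{24312}$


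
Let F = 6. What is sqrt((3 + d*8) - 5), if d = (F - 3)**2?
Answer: sqrt(70) ≈ 8.3666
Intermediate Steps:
d = 9 (d = (6 - 3)**2 = 3**2 = 9)
sqrt((3 + d*8) - 5) = sqrt((3 + 9*8) - 5) = sqrt((3 + 72) - 5) = sqrt(75 - 5) = sqrt(70)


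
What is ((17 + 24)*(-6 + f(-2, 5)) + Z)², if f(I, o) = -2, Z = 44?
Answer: 80656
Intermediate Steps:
((17 + 24)*(-6 + f(-2, 5)) + Z)² = ((17 + 24)*(-6 - 2) + 44)² = (41*(-8) + 44)² = (-328 + 44)² = (-284)² = 80656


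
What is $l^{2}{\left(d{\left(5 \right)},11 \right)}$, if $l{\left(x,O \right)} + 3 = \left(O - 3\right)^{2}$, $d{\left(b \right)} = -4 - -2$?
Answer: $3721$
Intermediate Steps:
$d{\left(b \right)} = -2$ ($d{\left(b \right)} = -4 + 2 = -2$)
$l{\left(x,O \right)} = -3 + \left(-3 + O\right)^{2}$ ($l{\left(x,O \right)} = -3 + \left(O - 3\right)^{2} = -3 + \left(-3 + O\right)^{2}$)
$l^{2}{\left(d{\left(5 \right)},11 \right)} = \left(-3 + \left(-3 + 11\right)^{2}\right)^{2} = \left(-3 + 8^{2}\right)^{2} = \left(-3 + 64\right)^{2} = 61^{2} = 3721$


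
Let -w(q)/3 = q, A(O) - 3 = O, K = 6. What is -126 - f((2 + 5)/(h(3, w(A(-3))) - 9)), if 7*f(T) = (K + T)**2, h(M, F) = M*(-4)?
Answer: -8227/63 ≈ -130.59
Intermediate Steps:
A(O) = 3 + O
w(q) = -3*q
h(M, F) = -4*M
f(T) = (6 + T)**2/7
-126 - f((2 + 5)/(h(3, w(A(-3))) - 9)) = -126 - (6 + (2 + 5)/(-4*3 - 9))**2/7 = -126 - (6 + 7/(-12 - 9))**2/7 = -126 - (6 + 7/(-21))**2/7 = -126 - (6 + 7*(-1/21))**2/7 = -126 - (6 - 1/3)**2/7 = -126 - (17/3)**2/7 = -126 - 289/(7*9) = -126 - 1*289/63 = -126 - 289/63 = -8227/63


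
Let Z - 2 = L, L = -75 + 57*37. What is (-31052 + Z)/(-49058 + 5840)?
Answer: 1612/2401 ≈ 0.67139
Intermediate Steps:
L = 2034 (L = -75 + 2109 = 2034)
Z = 2036 (Z = 2 + 2034 = 2036)
(-31052 + Z)/(-49058 + 5840) = (-31052 + 2036)/(-49058 + 5840) = -29016/(-43218) = -29016*(-1/43218) = 1612/2401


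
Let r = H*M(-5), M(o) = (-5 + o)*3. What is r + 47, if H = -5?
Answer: 197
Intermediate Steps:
M(o) = -15 + 3*o
r = 150 (r = -5*(-15 + 3*(-5)) = -5*(-15 - 15) = -5*(-30) = 150)
r + 47 = 150 + 47 = 197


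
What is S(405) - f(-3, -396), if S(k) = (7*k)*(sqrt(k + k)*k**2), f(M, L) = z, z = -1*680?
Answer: 680 + 4185097875*sqrt(10) ≈ 1.3234e+10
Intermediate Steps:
z = -680
f(M, L) = -680
S(k) = 7*sqrt(2)*k**(7/2) (S(k) = (7*k)*(sqrt(2*k)*k**2) = (7*k)*((sqrt(2)*sqrt(k))*k**2) = (7*k)*(sqrt(2)*k**(5/2)) = 7*sqrt(2)*k**(7/2))
S(405) - f(-3, -396) = 7*sqrt(2)*405**(7/2) - 1*(-680) = 7*sqrt(2)*(597871125*sqrt(5)) + 680 = 4185097875*sqrt(10) + 680 = 680 + 4185097875*sqrt(10)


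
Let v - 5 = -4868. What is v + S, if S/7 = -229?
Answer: -6466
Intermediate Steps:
S = -1603 (S = 7*(-229) = -1603)
v = -4863 (v = 5 - 4868 = -4863)
v + S = -4863 - 1603 = -6466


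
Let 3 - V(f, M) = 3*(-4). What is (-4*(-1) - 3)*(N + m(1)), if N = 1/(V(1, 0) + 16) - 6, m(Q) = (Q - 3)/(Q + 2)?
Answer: -617/93 ≈ -6.6344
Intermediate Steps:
m(Q) = (-3 + Q)/(2 + Q)
V(f, M) = 15 (V(f, M) = 3 - 3*(-4) = 3 - 1*(-12) = 3 + 12 = 15)
N = -185/31 (N = 1/(15 + 16) - 6 = 1/31 - 6 = -185/31 ≈ -5.9677)
(-4*(-1) - 3)*(N + m(1)) = (-4*(-1) - 3)*(-185/31 + (-3 + 1)/(2 + 1)) = (4 - 3)*(-185/31 - 2/3) = 1*(-185/31 + (⅓)*(-2)) = 1*(-185/31 - ⅔) = 1*(-617/93) = -617/93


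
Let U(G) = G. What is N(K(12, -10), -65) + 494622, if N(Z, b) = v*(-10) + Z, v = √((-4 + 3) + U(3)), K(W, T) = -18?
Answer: 494604 - 10*√2 ≈ 4.9459e+5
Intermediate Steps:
v = √2 (v = √((-4 + 3) + 3) = √(-1 + 3) = √2 ≈ 1.4142)
N(Z, b) = Z - 10*√2 (N(Z, b) = √2*(-10) + Z = -10*√2 + Z = Z - 10*√2)
N(K(12, -10), -65) + 494622 = (-18 - 10*√2) + 494622 = 494604 - 10*√2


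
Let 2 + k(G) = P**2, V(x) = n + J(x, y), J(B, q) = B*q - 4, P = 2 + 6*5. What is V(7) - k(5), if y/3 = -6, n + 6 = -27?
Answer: -1185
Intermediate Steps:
n = -33 (n = -6 - 27 = -33)
y = -18 (y = 3*(-6) = -18)
P = 32 (P = 2 + 30 = 32)
J(B, q) = -4 + B*q
V(x) = -37 - 18*x (V(x) = -33 + (-4 + x*(-18)) = -33 + (-4 - 18*x) = -37 - 18*x)
k(G) = 1022 (k(G) = -2 + 32**2 = -2 + 1024 = 1022)
V(7) - k(5) = (-37 - 18*7) - 1*1022 = (-37 - 126) - 1022 = -163 - 1022 = -1185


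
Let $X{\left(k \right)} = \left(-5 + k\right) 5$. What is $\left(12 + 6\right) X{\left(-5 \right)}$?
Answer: $-900$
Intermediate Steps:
$X{\left(k \right)} = -25 + 5 k$
$\left(12 + 6\right) X{\left(-5 \right)} = \left(12 + 6\right) \left(-25 + 5 \left(-5\right)\right) = 18 \left(-25 - 25\right) = 18 \left(-50\right) = -900$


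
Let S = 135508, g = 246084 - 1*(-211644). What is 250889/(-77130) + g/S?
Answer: 326773507/2612933010 ≈ 0.12506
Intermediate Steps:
g = 457728 (g = 246084 + 211644 = 457728)
250889/(-77130) + g/S = 250889/(-77130) + 457728/135508 = 250889*(-1/77130) + 457728*(1/135508) = -250889/77130 + 114432/33877 = 326773507/2612933010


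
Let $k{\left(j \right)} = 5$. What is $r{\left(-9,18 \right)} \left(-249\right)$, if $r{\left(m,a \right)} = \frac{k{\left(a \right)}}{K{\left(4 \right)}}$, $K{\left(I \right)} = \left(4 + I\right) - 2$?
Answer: $- \frac{415}{2} \approx -207.5$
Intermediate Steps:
$K{\left(I \right)} = 2 + I$
$r{\left(m,a \right)} = \frac{5}{6}$ ($r{\left(m,a \right)} = \frac{1}{2 + 4} \cdot 5 = \frac{1}{6} \cdot 5 = \frac{5}{6}$)
$r{\left(-9,18 \right)} \left(-249\right) = \frac{5}{6} \left(-249\right) = - \frac{415}{2}$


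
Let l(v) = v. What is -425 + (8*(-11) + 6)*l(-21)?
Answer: 1297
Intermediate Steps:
-425 + (8*(-11) + 6)*l(-21) = -425 + (8*(-11) + 6)*(-21) = -425 + (-88 + 6)*(-21) = -425 - 82*(-21) = -425 + 1722 = 1297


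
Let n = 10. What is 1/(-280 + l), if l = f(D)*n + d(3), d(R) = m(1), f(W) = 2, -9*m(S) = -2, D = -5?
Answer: -9/2338 ≈ -0.0038494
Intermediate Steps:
m(S) = 2/9 (m(S) = -1/9*(-2) = 2/9)
d(R) = 2/9
l = 182/9 (l = 2*10 + 2/9 = 20 + 2/9 = 182/9 ≈ 20.222)
1/(-280 + l) = 1/(-280 + 182/9) = 1/(-2338/9) = -9/2338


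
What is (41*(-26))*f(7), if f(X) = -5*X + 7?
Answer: 29848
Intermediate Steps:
f(X) = 7 - 5*X
(41*(-26))*f(7) = (41*(-26))*(7 - 5*7) = -1066*(7 - 35) = -1066*(-28) = 29848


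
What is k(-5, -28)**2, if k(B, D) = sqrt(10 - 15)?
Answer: -5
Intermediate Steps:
k(B, D) = I*sqrt(5) (k(B, D) = sqrt(-5) = I*sqrt(5))
k(-5, -28)**2 = (I*sqrt(5))**2 = -5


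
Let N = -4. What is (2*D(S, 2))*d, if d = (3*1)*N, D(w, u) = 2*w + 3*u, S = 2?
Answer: -240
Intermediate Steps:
d = -12 (d = (3*1)*(-4) = 3*(-4) = -12)
(2*D(S, 2))*d = (2*(2*2 + 3*2))*(-12) = (2*(4 + 6))*(-12) = (2*10)*(-12) = 20*(-12) = -240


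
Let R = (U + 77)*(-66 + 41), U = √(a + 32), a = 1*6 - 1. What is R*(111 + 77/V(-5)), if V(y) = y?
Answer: -184030 - 2390*√37 ≈ -1.9857e+5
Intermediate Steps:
a = 5 (a = 6 - 1 = 5)
U = √37 (U = √(5 + 32) = √37 ≈ 6.0828)
R = -1925 - 25*√37 (R = (√37 + 77)*(-66 + 41) = (77 + √37)*(-25) = -1925 - 25*√37 ≈ -2077.1)
R*(111 + 77/V(-5)) = (-1925 - 25*√37)*(111 + 77/(-5)) = (-1925 - 25*√37)*(111 + 77*(-⅕)) = (-1925 - 25*√37)*(111 - 77/5) = (-1925 - 25*√37)*(478/5) = -184030 - 2390*√37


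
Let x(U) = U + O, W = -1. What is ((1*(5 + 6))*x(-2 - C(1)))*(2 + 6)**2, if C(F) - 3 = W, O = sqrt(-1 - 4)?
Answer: -2816 + 704*I*sqrt(5) ≈ -2816.0 + 1574.2*I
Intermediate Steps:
O = I*sqrt(5) (O = sqrt(-5) = I*sqrt(5) ≈ 2.2361*I)
C(F) = 2 (C(F) = 3 - 1 = 2)
x(U) = U + I*sqrt(5)
((1*(5 + 6))*x(-2 - C(1)))*(2 + 6)**2 = ((1*(5 + 6))*((-2 - 1*2) + I*sqrt(5)))*(2 + 6)**2 = ((1*11)*((-2 - 2) + I*sqrt(5)))*8**2 = (11*(-4 + I*sqrt(5)))*64 = (-44 + 11*I*sqrt(5))*64 = -2816 + 704*I*sqrt(5)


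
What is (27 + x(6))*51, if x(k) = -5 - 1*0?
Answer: 1122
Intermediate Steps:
x(k) = -5 (x(k) = -5 + 0 = -5)
(27 + x(6))*51 = (27 - 5)*51 = 22*51 = 1122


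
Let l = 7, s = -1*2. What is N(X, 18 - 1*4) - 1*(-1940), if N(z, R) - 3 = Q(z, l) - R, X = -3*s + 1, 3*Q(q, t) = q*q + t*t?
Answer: 5885/3 ≈ 1961.7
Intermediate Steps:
s = -2
Q(q, t) = q²/3 + t²/3 (Q(q, t) = (q*q + t*t)/3 = (q² + t²)/3 = q²/3 + t²/3)
X = 7 (X = -3*(-2) + 1 = 6 + 1 = 7)
N(z, R) = 58/3 - R + z²/3 (N(z, R) = 3 + ((z²/3 + (⅓)*7²) - R) = 3 + ((z²/3 + (⅓)*49) - R) = 3 + ((z²/3 + 49/3) - R) = 3 + ((49/3 + z²/3) - R) = 3 + (49/3 - R + z²/3) = 58/3 - R + z²/3)
N(X, 18 - 1*4) - 1*(-1940) = (58/3 - (18 - 1*4) + (⅓)*7²) - 1*(-1940) = (58/3 - (18 - 4) + (⅓)*49) + 1940 = (58/3 - 1*14 + 49/3) + 1940 = (58/3 - 14 + 49/3) + 1940 = 65/3 + 1940 = 5885/3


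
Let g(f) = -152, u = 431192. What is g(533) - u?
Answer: -431344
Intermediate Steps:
g(533) - u = -152 - 1*431192 = -152 - 431192 = -431344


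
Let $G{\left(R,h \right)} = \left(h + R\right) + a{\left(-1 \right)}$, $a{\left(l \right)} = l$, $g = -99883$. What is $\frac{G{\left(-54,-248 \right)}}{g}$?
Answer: $\frac{303}{99883} \approx 0.0030335$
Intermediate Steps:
$G{\left(R,h \right)} = -1 + R + h$ ($G{\left(R,h \right)} = \left(h + R\right) - 1 = \left(R + h\right) - 1 = -1 + R + h$)
$\frac{G{\left(-54,-248 \right)}}{g} = \frac{-1 - 54 - 248}{-99883} = \left(-303\right) \left(- \frac{1}{99883}\right) = \frac{303}{99883}$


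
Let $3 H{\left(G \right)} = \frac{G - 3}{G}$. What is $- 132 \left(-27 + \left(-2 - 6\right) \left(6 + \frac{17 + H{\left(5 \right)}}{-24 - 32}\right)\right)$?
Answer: $\frac{335192}{35} \approx 9576.9$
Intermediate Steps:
$H{\left(G \right)} = \frac{-3 + G}{3 G}$ ($H{\left(G \right)} = \frac{\left(G - 3\right) \frac{1}{G}}{3} = \frac{\left(-3 + G\right) \frac{1}{G}}{3} = \frac{\frac{1}{G} \left(-3 + G\right)}{3} = \frac{-3 + G}{3 G}$)
$- 132 \left(-27 + \left(-2 - 6\right) \left(6 + \frac{17 + H{\left(5 \right)}}{-24 - 32}\right)\right) = - 132 \left(-27 + \left(-2 - 6\right) \left(6 + \frac{17 + \frac{-3 + 5}{3 \cdot 5}}{-24 - 32}\right)\right) = - 132 \left(-27 - 8 \left(6 + \frac{17 + \frac{1}{3} \cdot \frac{1}{5} \cdot 2}{-56}\right)\right) = - 132 \left(-27 - 8 \left(6 + \left(17 + \frac{2}{15}\right) \left(- \frac{1}{56}\right)\right)\right) = - 132 \left(-27 - 8 \left(6 + \frac{257}{15} \left(- \frac{1}{56}\right)\right)\right) = - 132 \left(-27 - 8 \left(6 - \frac{257}{840}\right)\right) = - 132 \left(-27 - \frac{4783}{105}\right) = \left(-132\right) \left(- \frac{7618}{105}\right) = \frac{335192}{35}$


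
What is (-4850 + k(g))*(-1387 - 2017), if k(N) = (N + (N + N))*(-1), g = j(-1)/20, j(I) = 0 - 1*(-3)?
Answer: 82554659/5 ≈ 1.6511e+7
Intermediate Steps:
j(I) = 3 (j(I) = 0 + 3 = 3)
g = 3/20 ≈ 0.15000
k(N) = -3*N (k(N) = (N + 2*N)*(-1) = (3*N)*(-1) = -3*N)
(-4850 + k(g))*(-1387 - 2017) = (-4850 - 3*3/20)*(-1387 - 2017) = (-4850 - 9/20)*(-3404) = -97009/20*(-3404) = 82554659/5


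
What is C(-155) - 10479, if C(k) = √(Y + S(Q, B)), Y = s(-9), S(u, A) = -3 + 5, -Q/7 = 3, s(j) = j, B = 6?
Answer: -10479 + I*√7 ≈ -10479.0 + 2.6458*I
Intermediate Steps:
Q = -21 (Q = -7*3 = -21)
S(u, A) = 2
Y = -9
C(k) = I*√7 (C(k) = √(-9 + 2) = √(-7) = I*√7)
C(-155) - 10479 = I*√7 - 10479 = -10479 + I*√7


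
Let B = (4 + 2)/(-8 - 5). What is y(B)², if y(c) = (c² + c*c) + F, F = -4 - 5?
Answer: 2099601/28561 ≈ 73.513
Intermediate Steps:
F = -9
B = -6/13 (B = 6/(-13) = 6*(-1/13) = -6/13 ≈ -0.46154)
y(c) = -9 + 2*c² (y(c) = (c² + c*c) - 9 = (c² + c²) - 9 = 2*c² - 9 = -9 + 2*c²)
y(B)² = (-9 + 2*(-6/13)²)² = (-9 + 2*(36/169))² = (-9 + 72/169)² = (-1449/169)² = 2099601/28561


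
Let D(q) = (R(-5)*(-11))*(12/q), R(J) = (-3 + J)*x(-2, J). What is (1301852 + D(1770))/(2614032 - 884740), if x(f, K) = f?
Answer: 96011497/127535285 ≈ 0.75282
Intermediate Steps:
R(J) = 6 - 2*J (R(J) = (-3 + J)*(-2) = 6 - 2*J)
D(q) = -2112/q (D(q) = ((6 - 2*(-5))*(-11))*(12/q) = ((6 + 10)*(-11))*(12/q) = (16*(-11))*(12/q) = -2112/q)
(1301852 + D(1770))/(2614032 - 884740) = (1301852 - 2112/1770)/(2614032 - 884740) = (1301852 - 2112*1/1770)/1729292 = (1301852 - 352/295)*(1/1729292) = (384045988/295)*(1/1729292) = 96011497/127535285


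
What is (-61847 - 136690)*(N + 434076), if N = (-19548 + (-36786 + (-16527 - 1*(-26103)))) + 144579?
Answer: -105601234689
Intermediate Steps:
N = 97821 (N = (-19548 + (-36786 + (-16527 + 26103))) + 144579 = (-19548 + (-36786 + 9576)) + 144579 = (-19548 - 27210) + 144579 = -46758 + 144579 = 97821)
(-61847 - 136690)*(N + 434076) = (-61847 - 136690)*(97821 + 434076) = -198537*531897 = -105601234689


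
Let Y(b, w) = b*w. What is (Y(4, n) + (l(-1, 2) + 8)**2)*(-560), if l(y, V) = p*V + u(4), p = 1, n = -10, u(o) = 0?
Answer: -33600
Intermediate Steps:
l(y, V) = V (l(y, V) = 1*V + 0 = V + 0 = V)
(Y(4, n) + (l(-1, 2) + 8)**2)*(-560) = (4*(-10) + (2 + 8)**2)*(-560) = (-40 + 10**2)*(-560) = (-40 + 100)*(-560) = 60*(-560) = -33600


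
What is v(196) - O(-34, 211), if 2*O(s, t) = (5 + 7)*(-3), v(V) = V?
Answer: 214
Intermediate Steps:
O(s, t) = -18 (O(s, t) = ((5 + 7)*(-3))/2 = (12*(-3))/2 = (1/2)*(-36) = -18)
v(196) - O(-34, 211) = 196 - 1*(-18) = 196 + 18 = 214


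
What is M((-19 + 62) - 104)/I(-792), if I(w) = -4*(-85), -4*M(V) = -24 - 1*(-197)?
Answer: -173/1360 ≈ -0.12721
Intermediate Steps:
M(V) = -173/4 (M(V) = -(-24 - 1*(-197))/4 = -(-24 + 197)/4 = -¼*173 = -173/4)
I(w) = 340
M((-19 + 62) - 104)/I(-792) = -173/4/340 = -173/4*1/340 = -173/1360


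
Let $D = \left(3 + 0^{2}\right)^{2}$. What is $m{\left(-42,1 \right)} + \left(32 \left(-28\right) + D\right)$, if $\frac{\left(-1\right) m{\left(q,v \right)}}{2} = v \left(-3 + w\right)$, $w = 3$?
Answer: $-887$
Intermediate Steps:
$D = 9$ ($D = \left(3 + 0\right)^{2} = 3^{2} = 9$)
$m{\left(q,v \right)} = 0$ ($m{\left(q,v \right)} = - 2 v \left(-3 + 3\right) = - 2 v 0 = \left(-2\right) 0 = 0$)
$m{\left(-42,1 \right)} + \left(32 \left(-28\right) + D\right) = 0 + \left(32 \left(-28\right) + 9\right) = 0 + \left(-896 + 9\right) = 0 - 887 = -887$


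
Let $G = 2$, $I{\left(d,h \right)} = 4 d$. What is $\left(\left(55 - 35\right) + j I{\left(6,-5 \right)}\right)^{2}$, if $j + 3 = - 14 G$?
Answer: $524176$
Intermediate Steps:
$j = -31$ ($j = -3 - 28 = -31$)
$\left(\left(55 - 35\right) + j I{\left(6,-5 \right)}\right)^{2} = \left(\left(55 - 35\right) - 31 \cdot 4 \cdot 6\right)^{2} = \left(20 - 744\right)^{2} = \left(-724\right)^{2} = 524176$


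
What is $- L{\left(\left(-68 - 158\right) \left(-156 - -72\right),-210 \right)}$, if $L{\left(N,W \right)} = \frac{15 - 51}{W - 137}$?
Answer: $- \frac{36}{347} \approx -0.10375$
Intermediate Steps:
$L{\left(N,W \right)} = - \frac{36}{-137 + W}$
$- L{\left(\left(-68 - 158\right) \left(-156 - -72\right),-210 \right)} = - \frac{-36}{-137 - 210} = - \frac{-36}{-347} = - \frac{\left(-36\right) \left(-1\right)}{347} = \left(-1\right) \frac{36}{347} = - \frac{36}{347}$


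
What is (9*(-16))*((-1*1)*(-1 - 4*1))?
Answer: -720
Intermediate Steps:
(9*(-16))*((-1*1)*(-1 - 4*1)) = -(-144)*(-1 - 4) = -(-144)*(-5) = -144*5 = -720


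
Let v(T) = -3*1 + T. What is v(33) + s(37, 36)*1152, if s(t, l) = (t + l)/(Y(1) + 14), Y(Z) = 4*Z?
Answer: 4702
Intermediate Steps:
s(t, l) = l/18 + t/18 (s(t, l) = (t + l)/(4*1 + 14) = (l + t)/(4 + 14) = (l + t)/18 = (l + t)*(1/18) = l/18 + t/18)
v(T) = -3 + T
v(33) + s(37, 36)*1152 = (-3 + 33) + ((1/18)*36 + (1/18)*37)*1152 = 30 + (2 + 37/18)*1152 = 30 + (73/18)*1152 = 30 + 4672 = 4702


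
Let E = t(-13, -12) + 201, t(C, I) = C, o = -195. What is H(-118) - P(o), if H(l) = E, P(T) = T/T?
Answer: 187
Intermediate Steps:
E = 188 (E = -13 + 201 = 188)
P(T) = 1
H(l) = 188
H(-118) - P(o) = 188 - 1*1 = 188 - 1 = 187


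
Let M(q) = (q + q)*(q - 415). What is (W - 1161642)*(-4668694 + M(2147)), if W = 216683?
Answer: -2616132220926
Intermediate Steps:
M(q) = 2*q*(-415 + q) (M(q) = (2*q)*(-415 + q) = 2*q*(-415 + q))
(W - 1161642)*(-4668694 + M(2147)) = (216683 - 1161642)*(-4668694 + 2*2147*(-415 + 2147)) = -944959*(-4668694 + 2*2147*1732) = -944959*(-4668694 + 7437208) = -944959*2768514 = -2616132220926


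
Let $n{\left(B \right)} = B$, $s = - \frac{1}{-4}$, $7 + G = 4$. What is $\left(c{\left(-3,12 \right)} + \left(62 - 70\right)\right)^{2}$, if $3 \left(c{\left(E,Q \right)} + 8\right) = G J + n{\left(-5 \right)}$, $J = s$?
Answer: $\frac{46225}{144} \approx 321.01$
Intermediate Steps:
$G = -3$ ($G = -7 + 4 = -3$)
$s = \frac{1}{4}$ ($s = \left(-1\right) \left(- \frac{1}{4}\right) = \frac{1}{4} \approx 0.25$)
$J = \frac{1}{4} \approx 0.25$
$c{\left(E,Q \right)} = - \frac{119}{12}$ ($c{\left(E,Q \right)} = -8 + \frac{\left(-3\right) \frac{1}{4} - 5}{3} = -8 + \frac{- \frac{3}{4} - 5}{3} = -8 + \frac{1}{3} \left(- \frac{23}{4}\right) = -8 - \frac{23}{12} = - \frac{119}{12}$)
$\left(c{\left(-3,12 \right)} + \left(62 - 70\right)\right)^{2} = \left(- \frac{119}{12} + \left(62 - 70\right)\right)^{2} = \left(- \frac{119}{12} - 8\right)^{2} = \left(- \frac{215}{12}\right)^{2} = \frac{46225}{144}$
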